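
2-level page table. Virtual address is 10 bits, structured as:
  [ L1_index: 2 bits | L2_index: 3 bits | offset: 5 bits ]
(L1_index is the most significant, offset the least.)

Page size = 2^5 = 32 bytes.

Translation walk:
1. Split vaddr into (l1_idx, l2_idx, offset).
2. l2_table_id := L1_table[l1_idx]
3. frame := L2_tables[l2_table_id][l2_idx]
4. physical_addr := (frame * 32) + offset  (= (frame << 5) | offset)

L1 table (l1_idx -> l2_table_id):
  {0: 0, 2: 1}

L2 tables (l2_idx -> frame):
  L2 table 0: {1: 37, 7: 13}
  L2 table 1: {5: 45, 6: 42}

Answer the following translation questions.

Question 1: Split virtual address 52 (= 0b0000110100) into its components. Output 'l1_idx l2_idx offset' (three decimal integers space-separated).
Answer: 0 1 20

Derivation:
vaddr = 52 = 0b0000110100
  top 2 bits -> l1_idx = 0
  next 3 bits -> l2_idx = 1
  bottom 5 bits -> offset = 20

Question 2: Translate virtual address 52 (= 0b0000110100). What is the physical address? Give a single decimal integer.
Answer: 1204

Derivation:
vaddr = 52 = 0b0000110100
Split: l1_idx=0, l2_idx=1, offset=20
L1[0] = 0
L2[0][1] = 37
paddr = 37 * 32 + 20 = 1204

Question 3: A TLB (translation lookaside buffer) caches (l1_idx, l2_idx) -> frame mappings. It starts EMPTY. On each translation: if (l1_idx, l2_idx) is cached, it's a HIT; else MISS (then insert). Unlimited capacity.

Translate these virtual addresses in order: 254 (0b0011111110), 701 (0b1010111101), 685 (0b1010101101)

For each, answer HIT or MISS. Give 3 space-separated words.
Answer: MISS MISS HIT

Derivation:
vaddr=254: (0,7) not in TLB -> MISS, insert
vaddr=701: (2,5) not in TLB -> MISS, insert
vaddr=685: (2,5) in TLB -> HIT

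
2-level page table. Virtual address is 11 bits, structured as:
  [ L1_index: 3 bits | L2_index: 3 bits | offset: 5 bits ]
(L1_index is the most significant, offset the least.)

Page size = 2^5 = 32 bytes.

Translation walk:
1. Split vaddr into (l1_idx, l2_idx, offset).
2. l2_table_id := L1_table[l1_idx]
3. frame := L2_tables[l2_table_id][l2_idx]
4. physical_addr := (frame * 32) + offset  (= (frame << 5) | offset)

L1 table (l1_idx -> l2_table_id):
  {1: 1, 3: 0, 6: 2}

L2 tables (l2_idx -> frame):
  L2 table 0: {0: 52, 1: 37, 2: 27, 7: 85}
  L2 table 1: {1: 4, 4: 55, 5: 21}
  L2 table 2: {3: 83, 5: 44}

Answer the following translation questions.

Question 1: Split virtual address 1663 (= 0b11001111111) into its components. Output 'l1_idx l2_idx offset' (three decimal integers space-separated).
vaddr = 1663 = 0b11001111111
  top 3 bits -> l1_idx = 6
  next 3 bits -> l2_idx = 3
  bottom 5 bits -> offset = 31

Answer: 6 3 31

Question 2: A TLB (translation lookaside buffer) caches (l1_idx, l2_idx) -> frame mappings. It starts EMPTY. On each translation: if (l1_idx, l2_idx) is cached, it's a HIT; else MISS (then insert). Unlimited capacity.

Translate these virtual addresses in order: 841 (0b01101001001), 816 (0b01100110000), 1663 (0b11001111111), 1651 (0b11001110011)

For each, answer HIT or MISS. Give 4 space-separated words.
Answer: MISS MISS MISS HIT

Derivation:
vaddr=841: (3,2) not in TLB -> MISS, insert
vaddr=816: (3,1) not in TLB -> MISS, insert
vaddr=1663: (6,3) not in TLB -> MISS, insert
vaddr=1651: (6,3) in TLB -> HIT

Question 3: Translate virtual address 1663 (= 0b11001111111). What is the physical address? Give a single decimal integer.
Answer: 2687

Derivation:
vaddr = 1663 = 0b11001111111
Split: l1_idx=6, l2_idx=3, offset=31
L1[6] = 2
L2[2][3] = 83
paddr = 83 * 32 + 31 = 2687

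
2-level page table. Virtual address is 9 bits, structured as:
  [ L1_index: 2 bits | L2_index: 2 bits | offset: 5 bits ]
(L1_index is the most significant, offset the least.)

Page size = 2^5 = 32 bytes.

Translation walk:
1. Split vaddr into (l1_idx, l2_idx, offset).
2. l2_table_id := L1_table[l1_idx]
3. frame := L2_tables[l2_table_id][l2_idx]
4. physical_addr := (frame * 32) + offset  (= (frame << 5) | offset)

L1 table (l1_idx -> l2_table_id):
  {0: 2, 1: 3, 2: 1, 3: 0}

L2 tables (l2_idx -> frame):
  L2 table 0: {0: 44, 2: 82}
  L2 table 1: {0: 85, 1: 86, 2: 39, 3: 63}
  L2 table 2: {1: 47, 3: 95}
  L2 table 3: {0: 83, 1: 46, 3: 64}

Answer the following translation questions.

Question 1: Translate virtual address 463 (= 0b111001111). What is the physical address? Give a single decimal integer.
Answer: 2639

Derivation:
vaddr = 463 = 0b111001111
Split: l1_idx=3, l2_idx=2, offset=15
L1[3] = 0
L2[0][2] = 82
paddr = 82 * 32 + 15 = 2639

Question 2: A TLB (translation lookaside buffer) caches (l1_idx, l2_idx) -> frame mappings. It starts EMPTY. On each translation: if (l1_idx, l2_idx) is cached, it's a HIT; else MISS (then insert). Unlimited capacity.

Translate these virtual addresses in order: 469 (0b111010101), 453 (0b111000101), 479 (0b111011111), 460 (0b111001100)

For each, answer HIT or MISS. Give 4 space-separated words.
Answer: MISS HIT HIT HIT

Derivation:
vaddr=469: (3,2) not in TLB -> MISS, insert
vaddr=453: (3,2) in TLB -> HIT
vaddr=479: (3,2) in TLB -> HIT
vaddr=460: (3,2) in TLB -> HIT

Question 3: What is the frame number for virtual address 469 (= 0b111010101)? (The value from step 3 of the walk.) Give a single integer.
vaddr = 469: l1_idx=3, l2_idx=2
L1[3] = 0; L2[0][2] = 82

Answer: 82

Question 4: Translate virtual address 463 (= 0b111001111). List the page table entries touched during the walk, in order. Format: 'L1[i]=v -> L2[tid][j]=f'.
vaddr = 463 = 0b111001111
Split: l1_idx=3, l2_idx=2, offset=15

Answer: L1[3]=0 -> L2[0][2]=82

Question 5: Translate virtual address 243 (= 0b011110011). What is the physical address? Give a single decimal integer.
vaddr = 243 = 0b011110011
Split: l1_idx=1, l2_idx=3, offset=19
L1[1] = 3
L2[3][3] = 64
paddr = 64 * 32 + 19 = 2067

Answer: 2067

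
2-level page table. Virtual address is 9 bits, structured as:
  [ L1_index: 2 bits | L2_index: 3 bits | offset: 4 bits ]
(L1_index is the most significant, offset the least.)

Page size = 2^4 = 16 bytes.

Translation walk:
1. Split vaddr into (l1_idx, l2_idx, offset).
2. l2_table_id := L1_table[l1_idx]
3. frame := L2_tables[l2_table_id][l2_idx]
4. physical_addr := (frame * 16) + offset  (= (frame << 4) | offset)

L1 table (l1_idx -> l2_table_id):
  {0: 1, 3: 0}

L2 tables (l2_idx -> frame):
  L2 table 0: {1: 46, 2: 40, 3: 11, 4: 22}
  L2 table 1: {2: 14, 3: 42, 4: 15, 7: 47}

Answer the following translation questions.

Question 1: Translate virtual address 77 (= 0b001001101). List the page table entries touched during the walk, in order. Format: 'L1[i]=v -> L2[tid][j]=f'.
vaddr = 77 = 0b001001101
Split: l1_idx=0, l2_idx=4, offset=13

Answer: L1[0]=1 -> L2[1][4]=15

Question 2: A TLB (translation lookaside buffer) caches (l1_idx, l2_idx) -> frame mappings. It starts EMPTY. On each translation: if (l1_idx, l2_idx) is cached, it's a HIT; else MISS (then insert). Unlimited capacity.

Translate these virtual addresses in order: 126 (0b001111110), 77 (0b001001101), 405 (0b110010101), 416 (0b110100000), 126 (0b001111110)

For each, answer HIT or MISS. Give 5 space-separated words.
Answer: MISS MISS MISS MISS HIT

Derivation:
vaddr=126: (0,7) not in TLB -> MISS, insert
vaddr=77: (0,4) not in TLB -> MISS, insert
vaddr=405: (3,1) not in TLB -> MISS, insert
vaddr=416: (3,2) not in TLB -> MISS, insert
vaddr=126: (0,7) in TLB -> HIT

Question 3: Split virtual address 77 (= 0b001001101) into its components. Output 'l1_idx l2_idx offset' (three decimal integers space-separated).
Answer: 0 4 13

Derivation:
vaddr = 77 = 0b001001101
  top 2 bits -> l1_idx = 0
  next 3 bits -> l2_idx = 4
  bottom 4 bits -> offset = 13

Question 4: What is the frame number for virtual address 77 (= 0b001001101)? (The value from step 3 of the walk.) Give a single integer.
vaddr = 77: l1_idx=0, l2_idx=4
L1[0] = 1; L2[1][4] = 15

Answer: 15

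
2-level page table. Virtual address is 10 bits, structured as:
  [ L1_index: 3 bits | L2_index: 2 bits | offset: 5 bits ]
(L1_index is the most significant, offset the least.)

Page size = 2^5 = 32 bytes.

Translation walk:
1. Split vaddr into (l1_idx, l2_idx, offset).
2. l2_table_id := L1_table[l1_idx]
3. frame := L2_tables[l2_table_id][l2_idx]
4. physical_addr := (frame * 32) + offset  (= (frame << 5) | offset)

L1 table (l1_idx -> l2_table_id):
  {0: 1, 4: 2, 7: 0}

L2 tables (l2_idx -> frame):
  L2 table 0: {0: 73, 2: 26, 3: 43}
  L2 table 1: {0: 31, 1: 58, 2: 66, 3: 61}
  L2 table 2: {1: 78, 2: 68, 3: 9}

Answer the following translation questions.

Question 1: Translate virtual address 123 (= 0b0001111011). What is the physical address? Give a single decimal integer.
vaddr = 123 = 0b0001111011
Split: l1_idx=0, l2_idx=3, offset=27
L1[0] = 1
L2[1][3] = 61
paddr = 61 * 32 + 27 = 1979

Answer: 1979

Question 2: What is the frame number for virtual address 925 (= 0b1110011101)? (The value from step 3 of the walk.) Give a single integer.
Answer: 73

Derivation:
vaddr = 925: l1_idx=7, l2_idx=0
L1[7] = 0; L2[0][0] = 73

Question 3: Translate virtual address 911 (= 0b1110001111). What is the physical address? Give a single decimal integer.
vaddr = 911 = 0b1110001111
Split: l1_idx=7, l2_idx=0, offset=15
L1[7] = 0
L2[0][0] = 73
paddr = 73 * 32 + 15 = 2351

Answer: 2351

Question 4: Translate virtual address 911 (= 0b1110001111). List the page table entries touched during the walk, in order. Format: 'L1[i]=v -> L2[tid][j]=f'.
vaddr = 911 = 0b1110001111
Split: l1_idx=7, l2_idx=0, offset=15

Answer: L1[7]=0 -> L2[0][0]=73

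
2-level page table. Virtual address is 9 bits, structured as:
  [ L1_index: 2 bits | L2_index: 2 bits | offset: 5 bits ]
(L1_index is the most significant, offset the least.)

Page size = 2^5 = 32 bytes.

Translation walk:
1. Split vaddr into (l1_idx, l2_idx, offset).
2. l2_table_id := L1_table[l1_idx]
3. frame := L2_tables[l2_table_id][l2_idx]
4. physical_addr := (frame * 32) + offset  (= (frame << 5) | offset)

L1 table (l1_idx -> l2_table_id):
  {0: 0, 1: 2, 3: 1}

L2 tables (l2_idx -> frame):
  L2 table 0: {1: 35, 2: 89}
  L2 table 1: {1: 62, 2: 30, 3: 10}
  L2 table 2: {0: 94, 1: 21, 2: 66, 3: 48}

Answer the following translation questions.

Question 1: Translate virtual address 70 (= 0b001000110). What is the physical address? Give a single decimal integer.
vaddr = 70 = 0b001000110
Split: l1_idx=0, l2_idx=2, offset=6
L1[0] = 0
L2[0][2] = 89
paddr = 89 * 32 + 6 = 2854

Answer: 2854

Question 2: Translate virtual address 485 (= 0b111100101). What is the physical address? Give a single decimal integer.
vaddr = 485 = 0b111100101
Split: l1_idx=3, l2_idx=3, offset=5
L1[3] = 1
L2[1][3] = 10
paddr = 10 * 32 + 5 = 325

Answer: 325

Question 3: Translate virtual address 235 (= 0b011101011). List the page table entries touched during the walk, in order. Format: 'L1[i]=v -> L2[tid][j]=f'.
vaddr = 235 = 0b011101011
Split: l1_idx=1, l2_idx=3, offset=11

Answer: L1[1]=2 -> L2[2][3]=48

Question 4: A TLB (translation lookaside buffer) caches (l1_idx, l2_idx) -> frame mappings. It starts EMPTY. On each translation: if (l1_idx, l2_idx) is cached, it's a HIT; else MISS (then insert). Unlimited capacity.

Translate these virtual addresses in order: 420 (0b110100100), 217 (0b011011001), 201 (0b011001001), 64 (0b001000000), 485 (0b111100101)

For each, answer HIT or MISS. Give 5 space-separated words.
vaddr=420: (3,1) not in TLB -> MISS, insert
vaddr=217: (1,2) not in TLB -> MISS, insert
vaddr=201: (1,2) in TLB -> HIT
vaddr=64: (0,2) not in TLB -> MISS, insert
vaddr=485: (3,3) not in TLB -> MISS, insert

Answer: MISS MISS HIT MISS MISS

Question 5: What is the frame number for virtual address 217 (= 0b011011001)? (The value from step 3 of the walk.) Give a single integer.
vaddr = 217: l1_idx=1, l2_idx=2
L1[1] = 2; L2[2][2] = 66

Answer: 66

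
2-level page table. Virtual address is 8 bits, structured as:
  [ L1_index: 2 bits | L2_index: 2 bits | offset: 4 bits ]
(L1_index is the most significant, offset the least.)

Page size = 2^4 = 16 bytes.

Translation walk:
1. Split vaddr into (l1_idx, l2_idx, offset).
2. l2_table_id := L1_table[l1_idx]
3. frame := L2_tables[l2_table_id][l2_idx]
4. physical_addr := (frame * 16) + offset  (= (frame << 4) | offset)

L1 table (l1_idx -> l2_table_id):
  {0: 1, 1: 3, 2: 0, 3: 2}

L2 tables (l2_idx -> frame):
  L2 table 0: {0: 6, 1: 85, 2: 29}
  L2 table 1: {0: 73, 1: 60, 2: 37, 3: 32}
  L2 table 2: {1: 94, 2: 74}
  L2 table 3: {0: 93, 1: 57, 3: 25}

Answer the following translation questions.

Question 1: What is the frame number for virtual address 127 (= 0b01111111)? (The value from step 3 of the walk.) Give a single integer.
vaddr = 127: l1_idx=1, l2_idx=3
L1[1] = 3; L2[3][3] = 25

Answer: 25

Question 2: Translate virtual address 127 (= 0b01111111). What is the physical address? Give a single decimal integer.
vaddr = 127 = 0b01111111
Split: l1_idx=1, l2_idx=3, offset=15
L1[1] = 3
L2[3][3] = 25
paddr = 25 * 16 + 15 = 415

Answer: 415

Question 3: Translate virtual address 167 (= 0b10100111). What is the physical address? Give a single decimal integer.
Answer: 471

Derivation:
vaddr = 167 = 0b10100111
Split: l1_idx=2, l2_idx=2, offset=7
L1[2] = 0
L2[0][2] = 29
paddr = 29 * 16 + 7 = 471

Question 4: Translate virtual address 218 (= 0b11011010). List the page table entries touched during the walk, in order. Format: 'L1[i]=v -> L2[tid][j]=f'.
vaddr = 218 = 0b11011010
Split: l1_idx=3, l2_idx=1, offset=10

Answer: L1[3]=2 -> L2[2][1]=94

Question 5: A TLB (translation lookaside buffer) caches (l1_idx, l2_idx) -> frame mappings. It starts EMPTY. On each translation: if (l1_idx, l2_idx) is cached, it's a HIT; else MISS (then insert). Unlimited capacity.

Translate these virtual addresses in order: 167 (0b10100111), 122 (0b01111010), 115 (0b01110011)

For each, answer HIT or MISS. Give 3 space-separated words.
vaddr=167: (2,2) not in TLB -> MISS, insert
vaddr=122: (1,3) not in TLB -> MISS, insert
vaddr=115: (1,3) in TLB -> HIT

Answer: MISS MISS HIT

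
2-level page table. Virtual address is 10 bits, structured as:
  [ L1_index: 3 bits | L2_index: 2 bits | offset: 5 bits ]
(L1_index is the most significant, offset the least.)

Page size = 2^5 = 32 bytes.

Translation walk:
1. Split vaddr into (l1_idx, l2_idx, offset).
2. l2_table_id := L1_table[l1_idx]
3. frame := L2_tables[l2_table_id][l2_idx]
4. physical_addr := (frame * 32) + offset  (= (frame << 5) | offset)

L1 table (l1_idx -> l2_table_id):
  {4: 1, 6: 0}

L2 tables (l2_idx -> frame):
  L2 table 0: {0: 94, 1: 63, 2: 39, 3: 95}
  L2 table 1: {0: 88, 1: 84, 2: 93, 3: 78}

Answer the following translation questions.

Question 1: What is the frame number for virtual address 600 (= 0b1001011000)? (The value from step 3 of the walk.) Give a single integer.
vaddr = 600: l1_idx=4, l2_idx=2
L1[4] = 1; L2[1][2] = 93

Answer: 93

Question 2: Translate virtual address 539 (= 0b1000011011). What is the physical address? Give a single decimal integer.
Answer: 2843

Derivation:
vaddr = 539 = 0b1000011011
Split: l1_idx=4, l2_idx=0, offset=27
L1[4] = 1
L2[1][0] = 88
paddr = 88 * 32 + 27 = 2843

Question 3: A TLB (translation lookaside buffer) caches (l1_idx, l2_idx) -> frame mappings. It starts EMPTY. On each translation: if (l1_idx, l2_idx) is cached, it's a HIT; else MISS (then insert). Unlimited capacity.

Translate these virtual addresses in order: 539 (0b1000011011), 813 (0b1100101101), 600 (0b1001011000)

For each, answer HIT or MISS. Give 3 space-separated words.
Answer: MISS MISS MISS

Derivation:
vaddr=539: (4,0) not in TLB -> MISS, insert
vaddr=813: (6,1) not in TLB -> MISS, insert
vaddr=600: (4,2) not in TLB -> MISS, insert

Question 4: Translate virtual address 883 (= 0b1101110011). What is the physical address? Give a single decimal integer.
Answer: 3059

Derivation:
vaddr = 883 = 0b1101110011
Split: l1_idx=6, l2_idx=3, offset=19
L1[6] = 0
L2[0][3] = 95
paddr = 95 * 32 + 19 = 3059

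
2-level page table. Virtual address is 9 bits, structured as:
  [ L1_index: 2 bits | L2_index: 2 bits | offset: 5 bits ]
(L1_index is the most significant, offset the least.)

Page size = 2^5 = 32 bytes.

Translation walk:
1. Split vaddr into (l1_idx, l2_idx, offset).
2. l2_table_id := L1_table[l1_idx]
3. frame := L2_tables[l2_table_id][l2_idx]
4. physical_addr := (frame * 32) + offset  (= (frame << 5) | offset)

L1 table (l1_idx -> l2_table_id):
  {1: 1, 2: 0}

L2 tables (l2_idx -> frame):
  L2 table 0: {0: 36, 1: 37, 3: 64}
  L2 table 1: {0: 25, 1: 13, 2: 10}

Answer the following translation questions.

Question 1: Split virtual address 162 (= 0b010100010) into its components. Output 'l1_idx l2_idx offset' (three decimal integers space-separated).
vaddr = 162 = 0b010100010
  top 2 bits -> l1_idx = 1
  next 2 bits -> l2_idx = 1
  bottom 5 bits -> offset = 2

Answer: 1 1 2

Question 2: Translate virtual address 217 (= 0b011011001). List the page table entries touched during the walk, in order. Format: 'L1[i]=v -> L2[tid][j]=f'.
Answer: L1[1]=1 -> L2[1][2]=10

Derivation:
vaddr = 217 = 0b011011001
Split: l1_idx=1, l2_idx=2, offset=25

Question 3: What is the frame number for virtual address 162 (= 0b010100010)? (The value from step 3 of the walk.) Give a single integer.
Answer: 13

Derivation:
vaddr = 162: l1_idx=1, l2_idx=1
L1[1] = 1; L2[1][1] = 13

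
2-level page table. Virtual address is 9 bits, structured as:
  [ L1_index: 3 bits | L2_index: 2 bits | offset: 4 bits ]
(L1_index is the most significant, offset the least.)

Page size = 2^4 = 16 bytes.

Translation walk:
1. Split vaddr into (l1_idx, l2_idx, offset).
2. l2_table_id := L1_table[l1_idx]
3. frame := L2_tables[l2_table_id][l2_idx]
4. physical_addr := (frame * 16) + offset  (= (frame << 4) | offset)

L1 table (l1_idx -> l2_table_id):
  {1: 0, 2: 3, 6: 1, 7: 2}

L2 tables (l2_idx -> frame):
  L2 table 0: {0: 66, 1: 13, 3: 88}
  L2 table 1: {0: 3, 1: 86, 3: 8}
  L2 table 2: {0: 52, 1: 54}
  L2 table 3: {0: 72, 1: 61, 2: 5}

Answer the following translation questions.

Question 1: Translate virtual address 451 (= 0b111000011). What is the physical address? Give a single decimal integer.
Answer: 835

Derivation:
vaddr = 451 = 0b111000011
Split: l1_idx=7, l2_idx=0, offset=3
L1[7] = 2
L2[2][0] = 52
paddr = 52 * 16 + 3 = 835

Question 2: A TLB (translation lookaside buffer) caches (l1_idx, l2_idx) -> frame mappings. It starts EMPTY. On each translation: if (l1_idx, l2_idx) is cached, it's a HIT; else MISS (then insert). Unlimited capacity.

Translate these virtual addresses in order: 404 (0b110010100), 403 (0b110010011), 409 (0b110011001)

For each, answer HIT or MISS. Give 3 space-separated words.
vaddr=404: (6,1) not in TLB -> MISS, insert
vaddr=403: (6,1) in TLB -> HIT
vaddr=409: (6,1) in TLB -> HIT

Answer: MISS HIT HIT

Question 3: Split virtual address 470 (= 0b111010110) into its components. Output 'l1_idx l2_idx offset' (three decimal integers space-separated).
vaddr = 470 = 0b111010110
  top 3 bits -> l1_idx = 7
  next 2 bits -> l2_idx = 1
  bottom 4 bits -> offset = 6

Answer: 7 1 6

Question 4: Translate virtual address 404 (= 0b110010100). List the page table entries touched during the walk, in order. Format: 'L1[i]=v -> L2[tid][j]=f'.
Answer: L1[6]=1 -> L2[1][1]=86

Derivation:
vaddr = 404 = 0b110010100
Split: l1_idx=6, l2_idx=1, offset=4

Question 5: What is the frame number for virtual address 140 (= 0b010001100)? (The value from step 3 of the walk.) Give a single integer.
vaddr = 140: l1_idx=2, l2_idx=0
L1[2] = 3; L2[3][0] = 72

Answer: 72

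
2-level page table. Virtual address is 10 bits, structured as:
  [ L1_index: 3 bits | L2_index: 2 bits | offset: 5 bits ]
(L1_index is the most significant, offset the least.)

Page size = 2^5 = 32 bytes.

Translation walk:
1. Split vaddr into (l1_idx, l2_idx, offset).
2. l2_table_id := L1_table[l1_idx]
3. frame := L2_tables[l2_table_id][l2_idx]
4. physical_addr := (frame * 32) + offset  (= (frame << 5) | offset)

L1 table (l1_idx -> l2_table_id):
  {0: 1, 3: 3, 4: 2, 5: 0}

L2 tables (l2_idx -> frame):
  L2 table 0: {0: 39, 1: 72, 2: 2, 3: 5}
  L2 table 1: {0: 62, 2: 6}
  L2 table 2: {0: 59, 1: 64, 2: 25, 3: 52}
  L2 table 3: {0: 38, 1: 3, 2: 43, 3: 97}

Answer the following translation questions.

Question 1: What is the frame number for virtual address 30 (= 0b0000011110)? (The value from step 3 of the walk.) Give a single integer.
Answer: 62

Derivation:
vaddr = 30: l1_idx=0, l2_idx=0
L1[0] = 1; L2[1][0] = 62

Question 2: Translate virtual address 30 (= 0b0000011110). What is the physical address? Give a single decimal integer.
Answer: 2014

Derivation:
vaddr = 30 = 0b0000011110
Split: l1_idx=0, l2_idx=0, offset=30
L1[0] = 1
L2[1][0] = 62
paddr = 62 * 32 + 30 = 2014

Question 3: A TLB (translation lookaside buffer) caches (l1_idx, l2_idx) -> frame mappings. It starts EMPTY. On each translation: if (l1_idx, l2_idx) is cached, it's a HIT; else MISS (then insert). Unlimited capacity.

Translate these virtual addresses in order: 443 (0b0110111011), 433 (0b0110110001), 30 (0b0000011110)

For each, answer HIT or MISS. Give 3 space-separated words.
Answer: MISS HIT MISS

Derivation:
vaddr=443: (3,1) not in TLB -> MISS, insert
vaddr=433: (3,1) in TLB -> HIT
vaddr=30: (0,0) not in TLB -> MISS, insert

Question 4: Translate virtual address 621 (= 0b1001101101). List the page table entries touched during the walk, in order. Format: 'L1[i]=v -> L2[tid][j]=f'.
Answer: L1[4]=2 -> L2[2][3]=52

Derivation:
vaddr = 621 = 0b1001101101
Split: l1_idx=4, l2_idx=3, offset=13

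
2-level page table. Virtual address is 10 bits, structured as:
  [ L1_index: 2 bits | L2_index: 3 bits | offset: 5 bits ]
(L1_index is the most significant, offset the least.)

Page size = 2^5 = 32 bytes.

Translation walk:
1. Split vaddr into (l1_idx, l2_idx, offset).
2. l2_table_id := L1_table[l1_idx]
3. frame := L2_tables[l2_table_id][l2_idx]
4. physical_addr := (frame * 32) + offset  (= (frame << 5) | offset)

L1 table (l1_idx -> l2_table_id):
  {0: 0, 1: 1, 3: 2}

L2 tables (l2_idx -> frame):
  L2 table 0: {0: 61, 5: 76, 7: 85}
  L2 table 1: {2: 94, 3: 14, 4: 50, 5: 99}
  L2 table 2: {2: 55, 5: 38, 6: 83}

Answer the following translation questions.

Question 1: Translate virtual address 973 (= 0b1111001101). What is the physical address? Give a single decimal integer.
vaddr = 973 = 0b1111001101
Split: l1_idx=3, l2_idx=6, offset=13
L1[3] = 2
L2[2][6] = 83
paddr = 83 * 32 + 13 = 2669

Answer: 2669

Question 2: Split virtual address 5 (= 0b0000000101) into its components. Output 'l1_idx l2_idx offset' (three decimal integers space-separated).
vaddr = 5 = 0b0000000101
  top 2 bits -> l1_idx = 0
  next 3 bits -> l2_idx = 0
  bottom 5 bits -> offset = 5

Answer: 0 0 5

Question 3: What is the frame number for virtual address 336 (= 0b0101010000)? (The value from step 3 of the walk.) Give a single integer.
vaddr = 336: l1_idx=1, l2_idx=2
L1[1] = 1; L2[1][2] = 94

Answer: 94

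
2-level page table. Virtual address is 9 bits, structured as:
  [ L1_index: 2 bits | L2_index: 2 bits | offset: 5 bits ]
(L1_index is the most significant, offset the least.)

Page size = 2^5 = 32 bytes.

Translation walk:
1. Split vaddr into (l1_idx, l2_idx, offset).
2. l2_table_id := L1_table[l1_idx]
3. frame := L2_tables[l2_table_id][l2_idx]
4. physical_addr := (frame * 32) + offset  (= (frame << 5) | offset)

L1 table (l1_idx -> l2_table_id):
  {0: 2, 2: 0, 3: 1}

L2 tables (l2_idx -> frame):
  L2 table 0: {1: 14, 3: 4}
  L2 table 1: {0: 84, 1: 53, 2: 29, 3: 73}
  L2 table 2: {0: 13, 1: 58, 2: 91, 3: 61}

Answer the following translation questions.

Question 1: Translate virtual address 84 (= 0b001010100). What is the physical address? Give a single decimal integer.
vaddr = 84 = 0b001010100
Split: l1_idx=0, l2_idx=2, offset=20
L1[0] = 2
L2[2][2] = 91
paddr = 91 * 32 + 20 = 2932

Answer: 2932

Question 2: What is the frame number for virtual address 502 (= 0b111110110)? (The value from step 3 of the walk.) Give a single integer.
vaddr = 502: l1_idx=3, l2_idx=3
L1[3] = 1; L2[1][3] = 73

Answer: 73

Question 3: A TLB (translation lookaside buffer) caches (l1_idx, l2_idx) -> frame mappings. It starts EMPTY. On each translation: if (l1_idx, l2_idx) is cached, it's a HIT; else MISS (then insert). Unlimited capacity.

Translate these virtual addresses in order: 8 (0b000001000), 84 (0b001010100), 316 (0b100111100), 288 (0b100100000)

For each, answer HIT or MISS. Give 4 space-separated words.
vaddr=8: (0,0) not in TLB -> MISS, insert
vaddr=84: (0,2) not in TLB -> MISS, insert
vaddr=316: (2,1) not in TLB -> MISS, insert
vaddr=288: (2,1) in TLB -> HIT

Answer: MISS MISS MISS HIT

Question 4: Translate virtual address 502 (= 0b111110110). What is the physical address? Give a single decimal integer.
vaddr = 502 = 0b111110110
Split: l1_idx=3, l2_idx=3, offset=22
L1[3] = 1
L2[1][3] = 73
paddr = 73 * 32 + 22 = 2358

Answer: 2358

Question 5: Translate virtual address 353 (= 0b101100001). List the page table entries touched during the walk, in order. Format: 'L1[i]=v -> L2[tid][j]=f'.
Answer: L1[2]=0 -> L2[0][3]=4

Derivation:
vaddr = 353 = 0b101100001
Split: l1_idx=2, l2_idx=3, offset=1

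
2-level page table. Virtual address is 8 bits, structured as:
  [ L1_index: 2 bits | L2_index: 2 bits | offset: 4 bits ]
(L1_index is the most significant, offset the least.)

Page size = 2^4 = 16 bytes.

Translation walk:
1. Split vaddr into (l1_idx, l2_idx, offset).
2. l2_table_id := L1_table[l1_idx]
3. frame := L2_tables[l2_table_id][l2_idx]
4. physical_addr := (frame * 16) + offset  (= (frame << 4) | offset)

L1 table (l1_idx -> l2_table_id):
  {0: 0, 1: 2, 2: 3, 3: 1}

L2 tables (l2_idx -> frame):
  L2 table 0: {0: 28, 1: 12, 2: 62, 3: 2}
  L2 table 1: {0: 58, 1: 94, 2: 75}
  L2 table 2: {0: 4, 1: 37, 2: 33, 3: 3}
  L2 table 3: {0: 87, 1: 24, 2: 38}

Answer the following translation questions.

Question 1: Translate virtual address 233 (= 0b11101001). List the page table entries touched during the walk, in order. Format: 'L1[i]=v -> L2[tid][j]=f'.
vaddr = 233 = 0b11101001
Split: l1_idx=3, l2_idx=2, offset=9

Answer: L1[3]=1 -> L2[1][2]=75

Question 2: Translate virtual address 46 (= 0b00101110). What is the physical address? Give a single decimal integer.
vaddr = 46 = 0b00101110
Split: l1_idx=0, l2_idx=2, offset=14
L1[0] = 0
L2[0][2] = 62
paddr = 62 * 16 + 14 = 1006

Answer: 1006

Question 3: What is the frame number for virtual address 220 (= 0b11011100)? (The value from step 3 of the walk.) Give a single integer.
vaddr = 220: l1_idx=3, l2_idx=1
L1[3] = 1; L2[1][1] = 94

Answer: 94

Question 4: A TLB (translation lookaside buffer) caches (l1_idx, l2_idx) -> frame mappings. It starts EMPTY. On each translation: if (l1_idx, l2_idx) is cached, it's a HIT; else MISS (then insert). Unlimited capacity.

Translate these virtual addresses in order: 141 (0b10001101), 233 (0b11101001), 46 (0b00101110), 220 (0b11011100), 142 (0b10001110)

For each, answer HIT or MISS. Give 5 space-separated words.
Answer: MISS MISS MISS MISS HIT

Derivation:
vaddr=141: (2,0) not in TLB -> MISS, insert
vaddr=233: (3,2) not in TLB -> MISS, insert
vaddr=46: (0,2) not in TLB -> MISS, insert
vaddr=220: (3,1) not in TLB -> MISS, insert
vaddr=142: (2,0) in TLB -> HIT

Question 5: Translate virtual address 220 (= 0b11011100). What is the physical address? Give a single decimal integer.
Answer: 1516

Derivation:
vaddr = 220 = 0b11011100
Split: l1_idx=3, l2_idx=1, offset=12
L1[3] = 1
L2[1][1] = 94
paddr = 94 * 16 + 12 = 1516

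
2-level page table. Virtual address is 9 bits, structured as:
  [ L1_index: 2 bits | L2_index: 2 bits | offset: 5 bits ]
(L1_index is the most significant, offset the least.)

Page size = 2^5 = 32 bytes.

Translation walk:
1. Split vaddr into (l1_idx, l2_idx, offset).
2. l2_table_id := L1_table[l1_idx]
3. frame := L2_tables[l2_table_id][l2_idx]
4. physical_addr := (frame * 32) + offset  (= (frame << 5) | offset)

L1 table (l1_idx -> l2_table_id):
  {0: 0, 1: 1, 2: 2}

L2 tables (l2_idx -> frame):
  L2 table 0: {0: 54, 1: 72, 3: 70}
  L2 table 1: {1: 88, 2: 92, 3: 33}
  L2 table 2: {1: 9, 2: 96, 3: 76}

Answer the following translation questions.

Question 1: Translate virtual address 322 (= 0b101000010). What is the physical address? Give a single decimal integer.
Answer: 3074

Derivation:
vaddr = 322 = 0b101000010
Split: l1_idx=2, l2_idx=2, offset=2
L1[2] = 2
L2[2][2] = 96
paddr = 96 * 32 + 2 = 3074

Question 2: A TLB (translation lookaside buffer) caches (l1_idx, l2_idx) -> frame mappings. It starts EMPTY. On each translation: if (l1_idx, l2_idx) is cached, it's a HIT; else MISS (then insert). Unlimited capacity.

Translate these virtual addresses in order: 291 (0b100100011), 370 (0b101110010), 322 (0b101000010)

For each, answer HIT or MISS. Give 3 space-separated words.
Answer: MISS MISS MISS

Derivation:
vaddr=291: (2,1) not in TLB -> MISS, insert
vaddr=370: (2,3) not in TLB -> MISS, insert
vaddr=322: (2,2) not in TLB -> MISS, insert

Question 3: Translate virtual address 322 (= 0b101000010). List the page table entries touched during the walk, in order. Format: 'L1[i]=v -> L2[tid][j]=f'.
vaddr = 322 = 0b101000010
Split: l1_idx=2, l2_idx=2, offset=2

Answer: L1[2]=2 -> L2[2][2]=96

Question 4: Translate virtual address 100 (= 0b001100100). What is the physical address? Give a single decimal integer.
vaddr = 100 = 0b001100100
Split: l1_idx=0, l2_idx=3, offset=4
L1[0] = 0
L2[0][3] = 70
paddr = 70 * 32 + 4 = 2244

Answer: 2244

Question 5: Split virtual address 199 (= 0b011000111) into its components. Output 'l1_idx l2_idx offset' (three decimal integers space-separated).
vaddr = 199 = 0b011000111
  top 2 bits -> l1_idx = 1
  next 2 bits -> l2_idx = 2
  bottom 5 bits -> offset = 7

Answer: 1 2 7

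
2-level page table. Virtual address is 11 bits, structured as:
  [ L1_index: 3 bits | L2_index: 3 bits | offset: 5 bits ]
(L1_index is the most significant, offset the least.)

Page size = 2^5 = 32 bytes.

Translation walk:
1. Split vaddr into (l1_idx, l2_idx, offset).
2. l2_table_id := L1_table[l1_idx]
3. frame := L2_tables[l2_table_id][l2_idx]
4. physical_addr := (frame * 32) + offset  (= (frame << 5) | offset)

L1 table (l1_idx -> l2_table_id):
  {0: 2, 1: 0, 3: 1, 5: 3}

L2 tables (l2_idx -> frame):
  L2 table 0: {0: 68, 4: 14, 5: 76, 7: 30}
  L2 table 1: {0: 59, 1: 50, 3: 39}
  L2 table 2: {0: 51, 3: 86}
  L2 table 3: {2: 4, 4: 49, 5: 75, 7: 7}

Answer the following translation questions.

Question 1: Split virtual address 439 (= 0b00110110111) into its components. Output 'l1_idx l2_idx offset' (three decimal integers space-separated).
Answer: 1 5 23

Derivation:
vaddr = 439 = 0b00110110111
  top 3 bits -> l1_idx = 1
  next 3 bits -> l2_idx = 5
  bottom 5 bits -> offset = 23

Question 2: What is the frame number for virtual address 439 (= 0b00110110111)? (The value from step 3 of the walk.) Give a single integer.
Answer: 76

Derivation:
vaddr = 439: l1_idx=1, l2_idx=5
L1[1] = 0; L2[0][5] = 76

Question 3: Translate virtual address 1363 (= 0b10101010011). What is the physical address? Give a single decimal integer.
Answer: 147

Derivation:
vaddr = 1363 = 0b10101010011
Split: l1_idx=5, l2_idx=2, offset=19
L1[5] = 3
L2[3][2] = 4
paddr = 4 * 32 + 19 = 147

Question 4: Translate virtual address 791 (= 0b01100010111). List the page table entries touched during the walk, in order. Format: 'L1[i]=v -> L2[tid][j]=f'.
vaddr = 791 = 0b01100010111
Split: l1_idx=3, l2_idx=0, offset=23

Answer: L1[3]=1 -> L2[1][0]=59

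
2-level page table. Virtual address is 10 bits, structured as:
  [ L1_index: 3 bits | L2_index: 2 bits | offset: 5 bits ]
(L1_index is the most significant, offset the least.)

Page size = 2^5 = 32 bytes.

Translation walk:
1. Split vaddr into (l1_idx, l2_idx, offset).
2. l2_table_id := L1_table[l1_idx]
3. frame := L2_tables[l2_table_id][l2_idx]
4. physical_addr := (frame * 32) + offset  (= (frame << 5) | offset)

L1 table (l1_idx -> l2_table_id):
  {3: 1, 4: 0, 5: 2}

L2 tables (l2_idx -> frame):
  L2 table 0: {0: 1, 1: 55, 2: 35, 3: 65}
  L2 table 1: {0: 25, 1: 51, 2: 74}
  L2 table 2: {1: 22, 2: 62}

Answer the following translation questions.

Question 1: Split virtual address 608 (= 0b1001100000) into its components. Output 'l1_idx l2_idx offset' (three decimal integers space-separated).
vaddr = 608 = 0b1001100000
  top 3 bits -> l1_idx = 4
  next 2 bits -> l2_idx = 3
  bottom 5 bits -> offset = 0

Answer: 4 3 0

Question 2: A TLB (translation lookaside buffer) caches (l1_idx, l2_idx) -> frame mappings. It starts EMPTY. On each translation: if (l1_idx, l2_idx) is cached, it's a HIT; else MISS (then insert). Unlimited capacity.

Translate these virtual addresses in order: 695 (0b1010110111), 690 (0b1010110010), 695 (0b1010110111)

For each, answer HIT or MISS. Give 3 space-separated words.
vaddr=695: (5,1) not in TLB -> MISS, insert
vaddr=690: (5,1) in TLB -> HIT
vaddr=695: (5,1) in TLB -> HIT

Answer: MISS HIT HIT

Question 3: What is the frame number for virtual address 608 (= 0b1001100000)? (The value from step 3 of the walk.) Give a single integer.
Answer: 65

Derivation:
vaddr = 608: l1_idx=4, l2_idx=3
L1[4] = 0; L2[0][3] = 65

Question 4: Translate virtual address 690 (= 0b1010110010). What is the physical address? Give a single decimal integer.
Answer: 722

Derivation:
vaddr = 690 = 0b1010110010
Split: l1_idx=5, l2_idx=1, offset=18
L1[5] = 2
L2[2][1] = 22
paddr = 22 * 32 + 18 = 722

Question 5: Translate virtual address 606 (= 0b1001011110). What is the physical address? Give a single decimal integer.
Answer: 1150

Derivation:
vaddr = 606 = 0b1001011110
Split: l1_idx=4, l2_idx=2, offset=30
L1[4] = 0
L2[0][2] = 35
paddr = 35 * 32 + 30 = 1150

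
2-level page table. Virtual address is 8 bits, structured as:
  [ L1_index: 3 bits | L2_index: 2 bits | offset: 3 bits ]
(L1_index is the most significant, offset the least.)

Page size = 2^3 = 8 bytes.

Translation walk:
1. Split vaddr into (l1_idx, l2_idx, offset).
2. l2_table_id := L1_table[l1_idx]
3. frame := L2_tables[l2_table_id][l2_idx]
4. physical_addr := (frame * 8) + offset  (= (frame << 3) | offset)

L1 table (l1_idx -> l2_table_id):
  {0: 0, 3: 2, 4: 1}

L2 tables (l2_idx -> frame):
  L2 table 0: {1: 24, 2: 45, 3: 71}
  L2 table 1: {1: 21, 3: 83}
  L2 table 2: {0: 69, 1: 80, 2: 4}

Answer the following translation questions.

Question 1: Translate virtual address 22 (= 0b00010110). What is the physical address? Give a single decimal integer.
Answer: 366

Derivation:
vaddr = 22 = 0b00010110
Split: l1_idx=0, l2_idx=2, offset=6
L1[0] = 0
L2[0][2] = 45
paddr = 45 * 8 + 6 = 366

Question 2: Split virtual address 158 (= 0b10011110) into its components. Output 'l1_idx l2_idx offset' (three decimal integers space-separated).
Answer: 4 3 6

Derivation:
vaddr = 158 = 0b10011110
  top 3 bits -> l1_idx = 4
  next 2 bits -> l2_idx = 3
  bottom 3 bits -> offset = 6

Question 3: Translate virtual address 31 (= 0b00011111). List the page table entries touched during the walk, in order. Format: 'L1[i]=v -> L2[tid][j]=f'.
vaddr = 31 = 0b00011111
Split: l1_idx=0, l2_idx=3, offset=7

Answer: L1[0]=0 -> L2[0][3]=71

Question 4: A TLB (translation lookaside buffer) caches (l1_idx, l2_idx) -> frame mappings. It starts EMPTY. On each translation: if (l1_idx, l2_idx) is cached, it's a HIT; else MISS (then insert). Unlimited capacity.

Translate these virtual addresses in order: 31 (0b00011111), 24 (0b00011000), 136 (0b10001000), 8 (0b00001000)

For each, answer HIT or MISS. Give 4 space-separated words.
Answer: MISS HIT MISS MISS

Derivation:
vaddr=31: (0,3) not in TLB -> MISS, insert
vaddr=24: (0,3) in TLB -> HIT
vaddr=136: (4,1) not in TLB -> MISS, insert
vaddr=8: (0,1) not in TLB -> MISS, insert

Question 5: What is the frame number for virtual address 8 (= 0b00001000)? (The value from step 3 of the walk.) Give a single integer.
vaddr = 8: l1_idx=0, l2_idx=1
L1[0] = 0; L2[0][1] = 24

Answer: 24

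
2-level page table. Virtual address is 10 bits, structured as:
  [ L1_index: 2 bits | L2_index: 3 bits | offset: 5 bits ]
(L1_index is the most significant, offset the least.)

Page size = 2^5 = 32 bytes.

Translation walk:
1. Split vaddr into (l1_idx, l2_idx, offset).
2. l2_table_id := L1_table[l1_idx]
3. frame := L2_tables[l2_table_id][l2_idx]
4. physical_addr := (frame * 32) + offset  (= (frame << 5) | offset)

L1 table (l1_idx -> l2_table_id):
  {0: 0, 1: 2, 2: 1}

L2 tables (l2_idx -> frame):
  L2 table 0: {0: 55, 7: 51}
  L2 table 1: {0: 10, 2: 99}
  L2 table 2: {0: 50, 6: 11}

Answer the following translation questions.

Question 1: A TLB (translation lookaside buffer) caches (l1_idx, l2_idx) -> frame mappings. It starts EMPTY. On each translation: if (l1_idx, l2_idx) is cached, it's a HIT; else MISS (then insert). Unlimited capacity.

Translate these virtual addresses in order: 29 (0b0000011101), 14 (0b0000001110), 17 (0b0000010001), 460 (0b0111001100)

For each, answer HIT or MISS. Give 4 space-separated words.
vaddr=29: (0,0) not in TLB -> MISS, insert
vaddr=14: (0,0) in TLB -> HIT
vaddr=17: (0,0) in TLB -> HIT
vaddr=460: (1,6) not in TLB -> MISS, insert

Answer: MISS HIT HIT MISS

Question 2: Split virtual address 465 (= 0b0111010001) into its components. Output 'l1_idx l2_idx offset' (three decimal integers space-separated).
Answer: 1 6 17

Derivation:
vaddr = 465 = 0b0111010001
  top 2 bits -> l1_idx = 1
  next 3 bits -> l2_idx = 6
  bottom 5 bits -> offset = 17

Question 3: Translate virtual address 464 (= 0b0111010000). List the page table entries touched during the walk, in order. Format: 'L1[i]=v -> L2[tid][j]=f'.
Answer: L1[1]=2 -> L2[2][6]=11

Derivation:
vaddr = 464 = 0b0111010000
Split: l1_idx=1, l2_idx=6, offset=16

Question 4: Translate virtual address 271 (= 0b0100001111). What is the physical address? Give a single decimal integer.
vaddr = 271 = 0b0100001111
Split: l1_idx=1, l2_idx=0, offset=15
L1[1] = 2
L2[2][0] = 50
paddr = 50 * 32 + 15 = 1615

Answer: 1615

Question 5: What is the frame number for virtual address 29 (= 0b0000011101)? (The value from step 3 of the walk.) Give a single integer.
vaddr = 29: l1_idx=0, l2_idx=0
L1[0] = 0; L2[0][0] = 55

Answer: 55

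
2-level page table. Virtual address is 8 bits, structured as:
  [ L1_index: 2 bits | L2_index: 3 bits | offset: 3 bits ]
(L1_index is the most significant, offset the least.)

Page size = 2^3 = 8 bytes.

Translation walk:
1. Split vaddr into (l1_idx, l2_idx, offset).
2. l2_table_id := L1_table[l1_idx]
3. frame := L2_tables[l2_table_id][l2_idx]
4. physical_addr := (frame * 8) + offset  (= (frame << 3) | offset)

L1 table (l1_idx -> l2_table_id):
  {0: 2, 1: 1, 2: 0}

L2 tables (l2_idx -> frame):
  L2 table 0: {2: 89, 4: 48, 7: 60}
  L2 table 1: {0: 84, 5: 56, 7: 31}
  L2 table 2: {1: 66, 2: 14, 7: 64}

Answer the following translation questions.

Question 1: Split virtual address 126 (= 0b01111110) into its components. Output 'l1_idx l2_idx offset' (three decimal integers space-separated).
vaddr = 126 = 0b01111110
  top 2 bits -> l1_idx = 1
  next 3 bits -> l2_idx = 7
  bottom 3 bits -> offset = 6

Answer: 1 7 6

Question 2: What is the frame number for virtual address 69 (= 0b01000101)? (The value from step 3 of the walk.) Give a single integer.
Answer: 84

Derivation:
vaddr = 69: l1_idx=1, l2_idx=0
L1[1] = 1; L2[1][0] = 84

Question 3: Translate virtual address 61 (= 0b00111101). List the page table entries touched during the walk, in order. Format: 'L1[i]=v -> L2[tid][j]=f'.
Answer: L1[0]=2 -> L2[2][7]=64

Derivation:
vaddr = 61 = 0b00111101
Split: l1_idx=0, l2_idx=7, offset=5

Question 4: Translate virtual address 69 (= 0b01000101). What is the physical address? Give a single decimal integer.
vaddr = 69 = 0b01000101
Split: l1_idx=1, l2_idx=0, offset=5
L1[1] = 1
L2[1][0] = 84
paddr = 84 * 8 + 5 = 677

Answer: 677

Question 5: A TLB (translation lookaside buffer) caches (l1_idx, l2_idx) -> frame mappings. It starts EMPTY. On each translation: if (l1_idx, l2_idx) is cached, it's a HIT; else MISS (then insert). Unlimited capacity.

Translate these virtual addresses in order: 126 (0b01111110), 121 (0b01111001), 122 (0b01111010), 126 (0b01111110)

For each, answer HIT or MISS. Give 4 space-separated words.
Answer: MISS HIT HIT HIT

Derivation:
vaddr=126: (1,7) not in TLB -> MISS, insert
vaddr=121: (1,7) in TLB -> HIT
vaddr=122: (1,7) in TLB -> HIT
vaddr=126: (1,7) in TLB -> HIT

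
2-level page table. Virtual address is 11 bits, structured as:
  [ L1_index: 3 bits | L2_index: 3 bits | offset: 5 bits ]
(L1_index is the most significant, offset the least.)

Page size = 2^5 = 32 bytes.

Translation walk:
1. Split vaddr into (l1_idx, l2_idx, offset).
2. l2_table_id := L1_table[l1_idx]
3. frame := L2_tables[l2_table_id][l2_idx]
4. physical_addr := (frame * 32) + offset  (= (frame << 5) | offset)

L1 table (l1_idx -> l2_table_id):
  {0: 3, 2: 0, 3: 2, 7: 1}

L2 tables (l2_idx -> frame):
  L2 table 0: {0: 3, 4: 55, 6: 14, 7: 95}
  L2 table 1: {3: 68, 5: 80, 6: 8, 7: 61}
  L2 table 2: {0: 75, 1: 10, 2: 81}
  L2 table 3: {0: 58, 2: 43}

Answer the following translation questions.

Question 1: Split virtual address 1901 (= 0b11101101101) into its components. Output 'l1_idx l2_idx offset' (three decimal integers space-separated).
vaddr = 1901 = 0b11101101101
  top 3 bits -> l1_idx = 7
  next 3 bits -> l2_idx = 3
  bottom 5 bits -> offset = 13

Answer: 7 3 13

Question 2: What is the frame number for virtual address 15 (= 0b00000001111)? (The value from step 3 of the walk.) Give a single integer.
Answer: 58

Derivation:
vaddr = 15: l1_idx=0, l2_idx=0
L1[0] = 3; L2[3][0] = 58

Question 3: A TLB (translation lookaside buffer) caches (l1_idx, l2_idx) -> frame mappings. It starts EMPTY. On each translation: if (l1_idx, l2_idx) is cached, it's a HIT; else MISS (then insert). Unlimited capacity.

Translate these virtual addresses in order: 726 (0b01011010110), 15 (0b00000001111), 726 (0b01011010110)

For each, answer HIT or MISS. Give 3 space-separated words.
vaddr=726: (2,6) not in TLB -> MISS, insert
vaddr=15: (0,0) not in TLB -> MISS, insert
vaddr=726: (2,6) in TLB -> HIT

Answer: MISS MISS HIT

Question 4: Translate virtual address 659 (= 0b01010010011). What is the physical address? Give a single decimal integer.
Answer: 1779

Derivation:
vaddr = 659 = 0b01010010011
Split: l1_idx=2, l2_idx=4, offset=19
L1[2] = 0
L2[0][4] = 55
paddr = 55 * 32 + 19 = 1779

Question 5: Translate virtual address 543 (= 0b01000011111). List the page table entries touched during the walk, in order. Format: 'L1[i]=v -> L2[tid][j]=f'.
Answer: L1[2]=0 -> L2[0][0]=3

Derivation:
vaddr = 543 = 0b01000011111
Split: l1_idx=2, l2_idx=0, offset=31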